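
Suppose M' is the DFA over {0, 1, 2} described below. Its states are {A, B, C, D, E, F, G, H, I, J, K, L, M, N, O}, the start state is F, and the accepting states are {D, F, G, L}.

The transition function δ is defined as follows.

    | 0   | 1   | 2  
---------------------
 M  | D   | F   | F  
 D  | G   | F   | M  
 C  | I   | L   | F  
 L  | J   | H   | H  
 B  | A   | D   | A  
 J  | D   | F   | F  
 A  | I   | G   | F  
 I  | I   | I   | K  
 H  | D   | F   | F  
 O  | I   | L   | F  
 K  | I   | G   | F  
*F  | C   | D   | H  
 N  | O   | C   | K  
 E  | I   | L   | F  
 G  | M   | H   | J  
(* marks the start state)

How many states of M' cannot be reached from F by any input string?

5

No path from F leads to A, B, E, N, O; the other 10 states are all reachable.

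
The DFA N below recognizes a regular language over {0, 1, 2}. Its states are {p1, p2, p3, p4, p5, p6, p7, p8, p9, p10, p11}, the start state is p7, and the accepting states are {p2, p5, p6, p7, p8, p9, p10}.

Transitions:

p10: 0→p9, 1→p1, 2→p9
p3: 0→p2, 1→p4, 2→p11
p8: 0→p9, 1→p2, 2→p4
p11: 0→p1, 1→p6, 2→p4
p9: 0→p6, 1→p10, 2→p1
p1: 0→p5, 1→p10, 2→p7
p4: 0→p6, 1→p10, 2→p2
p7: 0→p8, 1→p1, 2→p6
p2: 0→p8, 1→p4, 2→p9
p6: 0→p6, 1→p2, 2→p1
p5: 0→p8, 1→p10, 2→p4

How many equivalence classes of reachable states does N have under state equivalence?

3

First remove the unreachable states {p3,p11}; 9 states remain.
Initial partition by acceptance: {p2,p5,p6,p7,p8,p9,p10} | {p1,p4}.
Split {p2,p5,p6,p7,p8,p9,p10} by δ(·,1) → {p5,p6,p8,p9} and {p2,p7,p10}.
The partition is now stable with 3 blocks: {p5,p6,p8,p9} | {p1,p4} | {p2,p7,p10}.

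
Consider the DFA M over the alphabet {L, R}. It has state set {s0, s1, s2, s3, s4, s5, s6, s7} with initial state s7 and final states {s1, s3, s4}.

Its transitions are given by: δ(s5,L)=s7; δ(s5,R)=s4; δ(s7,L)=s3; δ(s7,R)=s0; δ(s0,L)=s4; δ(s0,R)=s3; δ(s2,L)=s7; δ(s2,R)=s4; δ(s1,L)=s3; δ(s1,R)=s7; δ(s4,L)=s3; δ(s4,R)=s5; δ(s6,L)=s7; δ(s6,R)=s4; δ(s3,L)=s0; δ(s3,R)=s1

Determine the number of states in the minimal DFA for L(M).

States {s2,s6} cannot be reached from the start state, so discard them.
Initial partition by acceptance: {s1,s3,s4} | {s0,s5,s7}.
Split {s1,s3,s4} by δ(·,L) → {s1,s4} and {s3}.
On input L, block {s0,s5,s7} splits into {s0} and {s5} and {s7}.
Refine {s1,s4} on symbol R: members go to different blocks, giving {s1} and {s4}.
The partition is now stable with 6 blocks: {s1} | {s0} | {s3} | {s5} | {s7} | {s4}.

6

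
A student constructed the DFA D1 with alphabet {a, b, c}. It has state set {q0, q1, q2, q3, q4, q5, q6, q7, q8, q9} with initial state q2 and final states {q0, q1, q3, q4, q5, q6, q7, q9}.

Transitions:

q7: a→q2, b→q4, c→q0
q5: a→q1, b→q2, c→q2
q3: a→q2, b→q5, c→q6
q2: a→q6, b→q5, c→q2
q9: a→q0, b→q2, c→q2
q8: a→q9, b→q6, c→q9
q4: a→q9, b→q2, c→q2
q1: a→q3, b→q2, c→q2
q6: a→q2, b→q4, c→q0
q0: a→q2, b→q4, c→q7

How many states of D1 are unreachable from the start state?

1

Starting at q2 and following transitions, the reachable set is {q0, q1, q2, q3, q4, q5, q6, q7, q9}. That leaves q8 unreachable — 1 in total.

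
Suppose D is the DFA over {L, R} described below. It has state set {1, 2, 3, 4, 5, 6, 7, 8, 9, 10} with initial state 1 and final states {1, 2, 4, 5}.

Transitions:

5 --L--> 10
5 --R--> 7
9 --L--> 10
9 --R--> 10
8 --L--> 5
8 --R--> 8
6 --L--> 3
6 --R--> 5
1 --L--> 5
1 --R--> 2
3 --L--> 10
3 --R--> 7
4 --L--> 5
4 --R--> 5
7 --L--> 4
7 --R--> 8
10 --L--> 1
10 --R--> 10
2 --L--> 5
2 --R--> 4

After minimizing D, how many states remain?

Reachable states from the start: {1,2,4,5,7,8,10}. Unreachable: {3,6,9} — drop them.
Initial partition by acceptance: {1,2,4,5} | {7,8,10}.
Split {1,2,4,5} by δ(·,L) → {1,2,4} and {5}.
Refine {1,2,4} on symbol R: members go to different blocks, giving {1,2} and {4}.
On input R, block {1,2} splits into {1} and {2}.
Refine {7,8,10} on symbol L: members go to different blocks, giving {7} and {8} and {10}.
Stable partition: {1} | {7} | {5} | {4} | {2} | {8} | {10} — 7 equivalence classes.

7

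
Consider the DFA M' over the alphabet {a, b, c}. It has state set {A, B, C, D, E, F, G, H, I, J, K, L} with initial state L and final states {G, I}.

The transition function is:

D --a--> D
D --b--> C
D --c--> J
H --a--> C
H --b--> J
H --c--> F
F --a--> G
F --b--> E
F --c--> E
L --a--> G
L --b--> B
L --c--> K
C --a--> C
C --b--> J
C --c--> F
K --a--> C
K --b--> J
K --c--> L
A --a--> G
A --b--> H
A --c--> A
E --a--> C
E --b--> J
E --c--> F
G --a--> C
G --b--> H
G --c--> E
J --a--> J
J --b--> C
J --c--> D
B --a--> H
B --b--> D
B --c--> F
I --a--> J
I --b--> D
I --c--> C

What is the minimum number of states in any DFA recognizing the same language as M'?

4

First remove the unreachable states {A,I}; 10 states remain.
P0 = {G} | {B,C,D,E,F,H,J,K,L}.
Split {B,C,D,E,F,H,J,K,L} by δ(·,a) → {B,C,D,E,H,J,K} and {F,L}.
On input c, block {B,C,D,E,H,J,K} splits into {B,C,E,H,K} and {D,J}.
Stable partition: {G} | {B,C,E,H,K} | {F,L} | {D,J} — 4 equivalence classes.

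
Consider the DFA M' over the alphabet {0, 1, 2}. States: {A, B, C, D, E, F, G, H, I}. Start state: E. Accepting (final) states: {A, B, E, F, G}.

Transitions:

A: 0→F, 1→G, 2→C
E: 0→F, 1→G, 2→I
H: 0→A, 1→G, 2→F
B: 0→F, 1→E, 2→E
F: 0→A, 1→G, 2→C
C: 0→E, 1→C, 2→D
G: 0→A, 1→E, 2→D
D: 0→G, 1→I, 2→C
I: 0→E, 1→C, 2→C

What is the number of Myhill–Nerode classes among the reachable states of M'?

Reachable states from the start: {A,C,D,E,F,G,I}. Unreachable: {B,H} — drop them.
P0 = {A,E,F,G} | {C,D,I}.
Stable partition: {A,E,F,G} | {C,D,I} — 2 equivalence classes.

2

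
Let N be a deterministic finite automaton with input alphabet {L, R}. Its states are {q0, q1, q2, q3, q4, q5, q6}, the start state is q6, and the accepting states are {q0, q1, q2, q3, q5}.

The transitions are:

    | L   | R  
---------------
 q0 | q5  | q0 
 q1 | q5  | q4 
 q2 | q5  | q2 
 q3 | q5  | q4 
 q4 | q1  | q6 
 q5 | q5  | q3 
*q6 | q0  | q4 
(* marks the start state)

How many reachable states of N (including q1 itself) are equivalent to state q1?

2

First remove the unreachable states {q2}; 6 states remain.
P0 = {q0,q1,q3,q5} | {q4,q6}.
Refine {q0,q1,q3,q5} on symbol R: members go to different blocks, giving {q0,q5} and {q1,q3}.
Split {q0,q5} by δ(·,R) → {q0} and {q5}.
Refine {q4,q6} on symbol L: members go to different blocks, giving {q4} and {q6}.
Stable partition: {q0} | {q4} | {q1,q3} | {q5} | {q6} — 5 equivalence classes.
The equivalence class containing q1 is {q1,q3}, of size 2.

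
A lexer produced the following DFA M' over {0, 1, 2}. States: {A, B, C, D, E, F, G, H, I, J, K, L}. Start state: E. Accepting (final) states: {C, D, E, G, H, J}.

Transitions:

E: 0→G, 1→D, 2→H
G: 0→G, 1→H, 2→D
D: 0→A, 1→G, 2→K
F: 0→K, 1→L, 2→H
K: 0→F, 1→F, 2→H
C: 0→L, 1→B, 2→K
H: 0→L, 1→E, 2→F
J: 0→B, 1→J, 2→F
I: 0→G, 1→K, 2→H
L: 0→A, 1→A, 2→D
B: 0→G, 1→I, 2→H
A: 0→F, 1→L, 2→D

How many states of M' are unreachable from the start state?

4

Starting at E and following transitions, the reachable set is {A, D, E, F, G, H, K, L}. That leaves B, C, I, J unreachable — 4 in total.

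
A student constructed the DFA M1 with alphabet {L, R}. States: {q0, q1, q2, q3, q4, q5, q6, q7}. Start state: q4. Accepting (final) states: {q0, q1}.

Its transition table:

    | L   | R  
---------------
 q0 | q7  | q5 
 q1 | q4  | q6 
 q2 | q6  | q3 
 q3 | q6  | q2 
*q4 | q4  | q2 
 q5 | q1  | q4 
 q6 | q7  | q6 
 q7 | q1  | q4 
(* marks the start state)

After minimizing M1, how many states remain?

Reachable states from the start: {q1,q2,q3,q4,q6,q7}. Unreachable: {q0,q5} — drop them.
Start with accepting vs non-accepting: {q1} | {q2,q3,q4,q6,q7}.
Split {q2,q3,q4,q6,q7} by δ(·,L) → {q2,q3,q4,q6} and {q7}.
On input L, block {q2,q3,q4,q6} splits into {q2,q3,q4} and {q6}.
Split {q2,q3,q4} by δ(·,L) → {q2,q3} and {q4}.
No further refinement is possible. Final partition (5 blocks): {q1} | {q2,q3} | {q7} | {q6} | {q4}.

5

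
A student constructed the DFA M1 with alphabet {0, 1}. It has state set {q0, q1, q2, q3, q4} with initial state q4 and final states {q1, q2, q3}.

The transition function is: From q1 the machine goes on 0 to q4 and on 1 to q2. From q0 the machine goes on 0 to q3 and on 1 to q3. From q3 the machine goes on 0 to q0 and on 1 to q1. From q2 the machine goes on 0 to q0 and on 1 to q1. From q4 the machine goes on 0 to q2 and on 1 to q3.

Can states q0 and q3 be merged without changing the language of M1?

Initial partition by acceptance: {q1,q2,q3} | {q0,q4}.
The partition is now stable with 2 blocks: {q1,q2,q3} | {q0,q4}.
q0 and q3 end up in different blocks, so they are distinguishable. For instance, the string 'ε' is accepted from only q3.

No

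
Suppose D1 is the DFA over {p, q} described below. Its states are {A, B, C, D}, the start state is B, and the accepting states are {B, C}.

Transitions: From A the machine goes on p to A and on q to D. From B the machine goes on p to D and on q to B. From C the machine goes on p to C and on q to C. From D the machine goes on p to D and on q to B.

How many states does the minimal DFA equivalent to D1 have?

States {A,C} cannot be reached from the start state, so discard them.
Start with accepting vs non-accepting: {B} | {D}.
The partition is now stable with 2 blocks: {B} | {D}.

2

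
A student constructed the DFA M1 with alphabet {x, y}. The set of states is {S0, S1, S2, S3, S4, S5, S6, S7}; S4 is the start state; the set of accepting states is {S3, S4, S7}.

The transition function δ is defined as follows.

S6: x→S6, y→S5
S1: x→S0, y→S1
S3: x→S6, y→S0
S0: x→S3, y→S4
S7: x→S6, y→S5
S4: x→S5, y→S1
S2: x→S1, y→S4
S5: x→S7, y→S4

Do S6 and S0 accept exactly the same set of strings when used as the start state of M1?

No

Reachable states from the start: {S0,S1,S3,S4,S5,S6,S7}. Unreachable: {S2} — drop them.
P0 = {S3,S4,S7} | {S0,S1,S5,S6}.
Split {S0,S1,S5,S6} by δ(·,x) → {S0,S5} and {S1,S6}.
Refine {S3,S4,S7} on symbol x: members go to different blocks, giving {S3,S7} and {S4}.
Refine {S1,S6} on symbol x: members go to different blocks, giving {S1} and {S6}.
No further refinement is possible. Final partition (5 blocks): {S3,S7} | {S0,S5} | {S1} | {S4} | {S6}.
S6 and S0 end up in different blocks, so they are distinguishable. For instance, the string 'x' is accepted from only S0.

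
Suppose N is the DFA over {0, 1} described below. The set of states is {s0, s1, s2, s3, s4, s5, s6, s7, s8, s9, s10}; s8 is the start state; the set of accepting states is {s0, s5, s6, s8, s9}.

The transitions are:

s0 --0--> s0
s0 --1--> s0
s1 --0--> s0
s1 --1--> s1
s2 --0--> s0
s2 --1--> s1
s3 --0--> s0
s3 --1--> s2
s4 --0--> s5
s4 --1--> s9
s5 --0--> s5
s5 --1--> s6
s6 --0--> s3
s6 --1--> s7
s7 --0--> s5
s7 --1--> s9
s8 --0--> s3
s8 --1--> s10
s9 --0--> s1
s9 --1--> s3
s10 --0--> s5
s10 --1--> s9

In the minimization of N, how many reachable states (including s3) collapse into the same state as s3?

3

Reachable states from the start: {s0,s1,s2,s3,s5,s6,s7,s8,s9,s10}. Unreachable: {s4} — drop them.
P0 = {s0,s5,s6,s8,s9} | {s1,s2,s3,s7,s10}.
Refine {s0,s5,s6,s8,s9} on symbol 0: members go to different blocks, giving {s6,s8,s9} and {s0,s5}.
On input 1, block {s1,s2,s3,s7,s10} splits into {s1,s2,s3} and {s7,s10}.
Refine {s6,s8,s9} on symbol 1: members go to different blocks, giving {s6,s8} and {s9}.
Refine {s0,s5} on symbol 1: members go to different blocks, giving {s0} and {s5}.
The partition is now stable with 6 blocks: {s6,s8} | {s1,s2,s3} | {s0} | {s7,s10} | {s9} | {s5}.
The equivalence class containing s3 is {s1,s2,s3}, of size 3.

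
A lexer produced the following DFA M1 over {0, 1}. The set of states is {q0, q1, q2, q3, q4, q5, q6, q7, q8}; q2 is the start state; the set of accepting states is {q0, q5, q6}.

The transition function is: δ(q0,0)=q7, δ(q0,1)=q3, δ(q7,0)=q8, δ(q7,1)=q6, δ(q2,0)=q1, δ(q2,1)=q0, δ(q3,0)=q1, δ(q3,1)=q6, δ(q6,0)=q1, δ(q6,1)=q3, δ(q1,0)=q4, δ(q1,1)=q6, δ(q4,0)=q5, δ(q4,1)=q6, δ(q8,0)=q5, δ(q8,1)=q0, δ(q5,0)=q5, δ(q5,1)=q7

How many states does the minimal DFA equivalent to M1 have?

Start with accepting vs non-accepting: {q0,q5,q6} | {q1,q2,q3,q4,q7,q8}.
Split {q0,q5,q6} by δ(·,0) → {q0,q6} and {q5}.
Split {q1,q2,q3,q4,q7,q8} by δ(·,0) → {q1,q2,q3,q7} and {q4,q8}.
Split {q1,q2,q3,q7} by δ(·,0) → {q1,q7} and {q2,q3}.
The partition is now stable with 5 blocks: {q0,q6} | {q1,q7} | {q5} | {q4,q8} | {q2,q3}.

5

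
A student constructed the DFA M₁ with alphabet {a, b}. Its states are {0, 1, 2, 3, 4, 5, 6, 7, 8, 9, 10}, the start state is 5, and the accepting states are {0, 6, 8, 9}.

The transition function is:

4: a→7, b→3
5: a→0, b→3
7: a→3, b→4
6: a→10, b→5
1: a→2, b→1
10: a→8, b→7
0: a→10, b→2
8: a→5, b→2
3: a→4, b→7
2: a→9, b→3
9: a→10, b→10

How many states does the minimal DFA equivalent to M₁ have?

First remove the unreachable states {1,6}; 9 states remain.
Start with accepting vs non-accepting: {0,8,9} | {2,3,4,5,7,10}.
Refine {2,3,4,5,7,10} on symbol a: members go to different blocks, giving {2,5,10} and {3,4,7}.
The partition is now stable with 3 blocks: {0,8,9} | {2,5,10} | {3,4,7}.

3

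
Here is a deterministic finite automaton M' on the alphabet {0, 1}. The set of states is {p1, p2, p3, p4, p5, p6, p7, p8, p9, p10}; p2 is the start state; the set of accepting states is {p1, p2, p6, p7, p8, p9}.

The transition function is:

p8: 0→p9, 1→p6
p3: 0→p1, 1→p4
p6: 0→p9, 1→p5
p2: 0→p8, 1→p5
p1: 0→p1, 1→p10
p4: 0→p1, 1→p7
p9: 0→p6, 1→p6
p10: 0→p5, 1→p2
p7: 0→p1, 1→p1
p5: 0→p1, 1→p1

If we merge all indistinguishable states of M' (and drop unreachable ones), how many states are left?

7

First remove the unreachable states {p3,p4,p7}; 7 states remain.
P0 = {p1,p2,p6,p8,p9} | {p5,p10}.
Refine {p1,p2,p6,p8,p9} on symbol 1: members go to different blocks, giving {p1,p2,p6} and {p8,p9}.
On input 0, block {p1,p2,p6} splits into {p2,p6} and {p1}.
On input 0, block {p5,p10} splits into {p5} and {p10}.
Split {p8,p9} by δ(·,0) → {p8} and {p9}.
Split {p2,p6} by δ(·,0) → {p2} and {p6}.
Stable partition: {p2} | {p5} | {p8} | {p1} | {p10} | {p9} | {p6} — 7 equivalence classes.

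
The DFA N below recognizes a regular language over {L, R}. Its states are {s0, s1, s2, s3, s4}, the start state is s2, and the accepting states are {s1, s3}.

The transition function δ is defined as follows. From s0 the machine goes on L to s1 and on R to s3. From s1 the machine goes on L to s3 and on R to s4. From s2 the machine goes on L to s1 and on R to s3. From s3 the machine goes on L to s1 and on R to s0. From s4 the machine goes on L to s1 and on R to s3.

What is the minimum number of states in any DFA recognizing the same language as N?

Start with accepting vs non-accepting: {s1,s3} | {s0,s2,s4}.
The partition is now stable with 2 blocks: {s1,s3} | {s0,s2,s4}.

2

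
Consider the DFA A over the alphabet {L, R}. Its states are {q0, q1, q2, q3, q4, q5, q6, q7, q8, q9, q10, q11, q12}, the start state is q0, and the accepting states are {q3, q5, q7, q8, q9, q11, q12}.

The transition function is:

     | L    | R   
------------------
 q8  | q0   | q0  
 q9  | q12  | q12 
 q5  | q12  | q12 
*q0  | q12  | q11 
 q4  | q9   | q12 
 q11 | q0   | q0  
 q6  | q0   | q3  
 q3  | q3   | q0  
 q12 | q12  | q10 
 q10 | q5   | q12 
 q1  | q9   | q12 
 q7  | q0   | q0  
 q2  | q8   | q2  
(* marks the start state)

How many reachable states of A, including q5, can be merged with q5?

States {q1,q2,q3,q4,q6,q7,q8,q9} cannot be reached from the start state, so discard them.
P0 = {q5,q11,q12} | {q0,q10}.
Split {q5,q11,q12} by δ(·,L) → {q5,q12} and {q11}.
Refine {q5,q12} on symbol R: members go to different blocks, giving {q5} and {q12}.
Refine {q0,q10} on symbol L: members go to different blocks, giving {q0} and {q10}.
Stable partition: {q5} | {q0} | {q11} | {q12} | {q10} — 5 equivalence classes.
State q5 belongs to the block {q5}, which has 1 states.

1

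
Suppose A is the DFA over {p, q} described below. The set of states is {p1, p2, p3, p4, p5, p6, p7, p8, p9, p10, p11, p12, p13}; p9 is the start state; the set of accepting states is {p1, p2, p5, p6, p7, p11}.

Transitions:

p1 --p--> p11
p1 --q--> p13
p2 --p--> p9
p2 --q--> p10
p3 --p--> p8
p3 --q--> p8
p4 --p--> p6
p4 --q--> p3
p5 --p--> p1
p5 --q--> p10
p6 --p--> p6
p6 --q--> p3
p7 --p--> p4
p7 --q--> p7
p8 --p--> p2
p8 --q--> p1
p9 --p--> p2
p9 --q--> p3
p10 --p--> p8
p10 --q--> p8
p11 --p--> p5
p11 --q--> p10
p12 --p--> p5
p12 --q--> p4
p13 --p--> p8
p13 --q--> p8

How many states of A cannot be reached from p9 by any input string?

4

No path from p9 leads to p4, p6, p7, p12; the other 9 states are all reachable.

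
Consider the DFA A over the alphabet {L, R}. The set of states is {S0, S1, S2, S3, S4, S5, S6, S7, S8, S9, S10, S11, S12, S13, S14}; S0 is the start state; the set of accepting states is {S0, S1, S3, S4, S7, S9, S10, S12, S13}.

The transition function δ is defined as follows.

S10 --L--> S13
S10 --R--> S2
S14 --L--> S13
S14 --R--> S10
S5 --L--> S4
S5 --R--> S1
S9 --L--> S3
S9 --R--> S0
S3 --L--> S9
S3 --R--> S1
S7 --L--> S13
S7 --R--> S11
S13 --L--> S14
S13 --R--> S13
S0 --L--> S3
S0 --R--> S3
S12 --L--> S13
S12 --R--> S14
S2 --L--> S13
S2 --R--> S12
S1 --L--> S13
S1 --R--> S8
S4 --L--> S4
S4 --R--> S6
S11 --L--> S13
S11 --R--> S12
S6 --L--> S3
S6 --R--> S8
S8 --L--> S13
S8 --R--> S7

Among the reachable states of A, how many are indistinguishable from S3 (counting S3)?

Reachable states from the start: {S0,S1,S2,S3,S7,S8,S9,S10,S11,S12,S13,S14}. Unreachable: {S4,S5,S6} — drop them.
Initial partition by acceptance: {S0,S1,S3,S7,S9,S10,S12,S13} | {S2,S8,S11,S14}.
Split {S0,S1,S3,S7,S9,S10,S12,S13} by δ(·,L) → {S0,S1,S3,S7,S9,S10,S12} and {S13}.
Refine {S0,S1,S3,S7,S9,S10,S12} on symbol L: members go to different blocks, giving {S1,S7,S10,S12} and {S0,S3,S9}.
On input R, block {S0,S3,S9} splits into {S0,S9} and {S3}.
Refine {S0,S9} on symbol R: members go to different blocks, giving {S0} and {S9}.
The partition is now stable with 6 blocks: {S1,S7,S10,S12} | {S2,S8,S11,S14} | {S13} | {S0} | {S3} | {S9}.
State S3 belongs to the block {S3}, which has 1 states.

1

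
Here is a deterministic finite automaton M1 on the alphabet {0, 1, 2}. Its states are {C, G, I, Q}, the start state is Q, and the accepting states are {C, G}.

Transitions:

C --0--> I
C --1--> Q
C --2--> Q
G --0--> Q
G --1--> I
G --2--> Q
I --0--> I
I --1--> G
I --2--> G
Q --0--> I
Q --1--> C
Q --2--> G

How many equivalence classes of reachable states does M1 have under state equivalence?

Initial partition by acceptance: {C,G} | {I,Q}.
No further refinement is possible. Final partition (2 blocks): {C,G} | {I,Q}.

2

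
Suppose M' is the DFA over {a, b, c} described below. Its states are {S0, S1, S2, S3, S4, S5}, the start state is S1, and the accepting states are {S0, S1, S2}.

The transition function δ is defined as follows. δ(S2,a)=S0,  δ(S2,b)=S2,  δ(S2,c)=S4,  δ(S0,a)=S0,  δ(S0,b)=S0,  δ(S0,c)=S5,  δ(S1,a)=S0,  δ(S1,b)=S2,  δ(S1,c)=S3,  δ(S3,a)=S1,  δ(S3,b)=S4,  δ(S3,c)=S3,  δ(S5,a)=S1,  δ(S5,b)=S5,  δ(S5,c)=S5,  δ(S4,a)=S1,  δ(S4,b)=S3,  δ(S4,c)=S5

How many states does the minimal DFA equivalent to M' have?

P0 = {S0,S1,S2} | {S3,S4,S5}.
The partition is now stable with 2 blocks: {S0,S1,S2} | {S3,S4,S5}.

2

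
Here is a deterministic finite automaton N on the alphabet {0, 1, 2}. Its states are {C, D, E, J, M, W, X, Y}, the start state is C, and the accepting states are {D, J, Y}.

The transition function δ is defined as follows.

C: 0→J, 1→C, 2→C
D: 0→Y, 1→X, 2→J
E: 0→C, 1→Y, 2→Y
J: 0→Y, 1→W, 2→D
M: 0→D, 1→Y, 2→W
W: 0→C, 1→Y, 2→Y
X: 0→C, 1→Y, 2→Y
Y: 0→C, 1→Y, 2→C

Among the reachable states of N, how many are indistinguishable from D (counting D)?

2

First remove the unreachable states {E,M}; 6 states remain.
Initial partition by acceptance: {D,J,Y} | {C,W,X}.
On input 0, block {D,J,Y} splits into {D,J} and {Y}.
Refine {C,W,X} on symbol 0: members go to different blocks, giving {W,X} and {C}.
The partition is now stable with 4 blocks: {D,J} | {W,X} | {Y} | {C}.
State D belongs to the block {D,J}, which has 2 states.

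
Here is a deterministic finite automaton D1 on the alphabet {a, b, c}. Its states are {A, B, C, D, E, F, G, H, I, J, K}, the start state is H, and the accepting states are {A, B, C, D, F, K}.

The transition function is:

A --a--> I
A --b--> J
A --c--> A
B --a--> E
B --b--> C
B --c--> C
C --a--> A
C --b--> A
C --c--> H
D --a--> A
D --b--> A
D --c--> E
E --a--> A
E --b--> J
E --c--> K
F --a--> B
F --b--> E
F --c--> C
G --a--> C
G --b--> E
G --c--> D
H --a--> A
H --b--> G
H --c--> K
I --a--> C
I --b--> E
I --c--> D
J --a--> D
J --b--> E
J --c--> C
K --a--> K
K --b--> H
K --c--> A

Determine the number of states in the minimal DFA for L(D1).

5

Reachable states from the start: {A,C,D,E,G,H,I,J,K}. Unreachable: {B,F} — drop them.
P0 = {A,C,D,K} | {E,G,H,I,J}.
Split {A,C,D,K} by δ(·,a) → {C,D,K} and {A}.
Split {C,D,K} by δ(·,a) → {C,D} and {K}.
Split {E,G,H,I,J} by δ(·,a) → {G,I,J} and {E,H}.
No further refinement is possible. Final partition (5 blocks): {C,D} | {G,I,J} | {A} | {K} | {E,H}.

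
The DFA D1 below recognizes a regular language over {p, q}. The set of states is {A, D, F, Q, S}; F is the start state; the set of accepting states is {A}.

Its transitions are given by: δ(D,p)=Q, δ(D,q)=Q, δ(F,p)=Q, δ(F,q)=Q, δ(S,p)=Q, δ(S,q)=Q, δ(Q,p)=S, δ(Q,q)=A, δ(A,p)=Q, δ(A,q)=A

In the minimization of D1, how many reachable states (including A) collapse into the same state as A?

1

Reachable states from the start: {A,F,Q,S}. Unreachable: {D} — drop them.
P0 = {A} | {F,Q,S}.
Split {F,Q,S} by δ(·,q) → {F,S} and {Q}.
The partition is now stable with 3 blocks: {A} | {F,S} | {Q}.
The equivalence class containing A is {A}, of size 1.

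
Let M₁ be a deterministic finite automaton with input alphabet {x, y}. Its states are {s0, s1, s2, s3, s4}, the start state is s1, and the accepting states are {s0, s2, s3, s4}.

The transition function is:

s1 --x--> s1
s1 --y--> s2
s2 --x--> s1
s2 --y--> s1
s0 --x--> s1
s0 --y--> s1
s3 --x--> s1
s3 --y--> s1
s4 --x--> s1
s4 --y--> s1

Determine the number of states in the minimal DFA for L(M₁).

2

Reachable states from the start: {s1,s2}. Unreachable: {s0,s3,s4} — drop them.
Initial partition by acceptance: {s2} | {s1}.
No further refinement is possible. Final partition (2 blocks): {s2} | {s1}.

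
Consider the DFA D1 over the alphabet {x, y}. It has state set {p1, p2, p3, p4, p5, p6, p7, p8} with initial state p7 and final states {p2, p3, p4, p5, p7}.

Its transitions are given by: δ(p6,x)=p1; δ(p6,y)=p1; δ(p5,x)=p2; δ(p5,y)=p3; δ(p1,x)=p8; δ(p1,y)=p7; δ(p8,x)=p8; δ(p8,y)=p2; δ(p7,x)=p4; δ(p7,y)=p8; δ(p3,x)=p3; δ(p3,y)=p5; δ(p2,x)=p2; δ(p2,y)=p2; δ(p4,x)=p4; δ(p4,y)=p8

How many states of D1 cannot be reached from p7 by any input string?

4

Starting at p7 and following transitions, the reachable set is {p2, p4, p7, p8}. That leaves p1, p3, p5, p6 unreachable — 4 in total.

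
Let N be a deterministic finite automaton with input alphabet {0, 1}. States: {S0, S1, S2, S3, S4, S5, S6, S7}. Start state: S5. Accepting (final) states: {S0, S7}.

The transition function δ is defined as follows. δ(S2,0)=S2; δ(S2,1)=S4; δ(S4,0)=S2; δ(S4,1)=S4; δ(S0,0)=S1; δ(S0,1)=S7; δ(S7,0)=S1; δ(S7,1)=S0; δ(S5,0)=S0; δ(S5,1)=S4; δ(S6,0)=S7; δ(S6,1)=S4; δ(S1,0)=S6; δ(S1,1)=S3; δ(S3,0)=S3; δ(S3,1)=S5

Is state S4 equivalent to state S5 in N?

Every state is reachable, so we keep all 8.
Initial partition by acceptance: {S0,S7} | {S1,S2,S3,S4,S5,S6}.
Refine {S1,S2,S3,S4,S5,S6} on symbol 0: members go to different blocks, giving {S1,S2,S3,S4} and {S5,S6}.
Refine {S1,S2,S3,S4} on symbol 0: members go to different blocks, giving {S2,S3,S4} and {S1}.
On input 1, block {S2,S3,S4} splits into {S2,S4} and {S3}.
No further refinement is possible. Final partition (5 blocks): {S0,S7} | {S2,S4} | {S5,S6} | {S1} | {S3}.
S4 and S5 end up in different blocks, so they are distinguishable. For instance, the string '0' is accepted from only S5.

No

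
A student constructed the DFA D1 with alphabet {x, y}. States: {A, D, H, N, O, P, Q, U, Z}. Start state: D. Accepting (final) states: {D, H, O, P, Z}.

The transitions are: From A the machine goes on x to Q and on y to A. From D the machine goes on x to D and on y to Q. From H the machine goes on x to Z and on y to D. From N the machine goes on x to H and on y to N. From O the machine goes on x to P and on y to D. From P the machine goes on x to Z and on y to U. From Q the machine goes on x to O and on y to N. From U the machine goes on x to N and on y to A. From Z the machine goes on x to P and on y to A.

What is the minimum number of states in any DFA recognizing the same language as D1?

Start with accepting vs non-accepting: {D,H,O,P,Z} | {A,N,Q,U}.
Split {D,H,O,P,Z} by δ(·,y) → {D,P,Z} and {H,O}.
Split {A,N,Q,U} by δ(·,x) → {N,Q} and {A,U}.
Refine {D,P,Z} on symbol y: members go to different blocks, giving {P,Z} and {D}.
No further refinement is possible. Final partition (5 blocks): {P,Z} | {N,Q} | {H,O} | {A,U} | {D}.

5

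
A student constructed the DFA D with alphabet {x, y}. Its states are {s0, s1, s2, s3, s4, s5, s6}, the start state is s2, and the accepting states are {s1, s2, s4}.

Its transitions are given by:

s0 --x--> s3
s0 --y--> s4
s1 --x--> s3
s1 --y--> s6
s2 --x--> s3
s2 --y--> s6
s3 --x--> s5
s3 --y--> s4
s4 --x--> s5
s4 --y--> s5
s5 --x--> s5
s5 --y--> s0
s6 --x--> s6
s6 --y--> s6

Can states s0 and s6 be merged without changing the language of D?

No

States {s1} cannot be reached from the start state, so discard them.
Start with accepting vs non-accepting: {s2,s4} | {s0,s3,s5,s6}.
Refine {s0,s3,s5,s6} on symbol y: members go to different blocks, giving {s0,s3} and {s5,s6}.
Split {s2,s4} by δ(·,x) → {s2} and {s4}.
Split {s0,s3} by δ(·,x) → {s0} and {s3}.
On input y, block {s5,s6} splits into {s5} and {s6}.
Stable partition: {s2} | {s0} | {s5} | {s4} | {s3} | {s6} — 6 equivalence classes.
s0 and s6 end up in different blocks, so they are distinguishable. For instance, the string 'y' is accepted from only s0.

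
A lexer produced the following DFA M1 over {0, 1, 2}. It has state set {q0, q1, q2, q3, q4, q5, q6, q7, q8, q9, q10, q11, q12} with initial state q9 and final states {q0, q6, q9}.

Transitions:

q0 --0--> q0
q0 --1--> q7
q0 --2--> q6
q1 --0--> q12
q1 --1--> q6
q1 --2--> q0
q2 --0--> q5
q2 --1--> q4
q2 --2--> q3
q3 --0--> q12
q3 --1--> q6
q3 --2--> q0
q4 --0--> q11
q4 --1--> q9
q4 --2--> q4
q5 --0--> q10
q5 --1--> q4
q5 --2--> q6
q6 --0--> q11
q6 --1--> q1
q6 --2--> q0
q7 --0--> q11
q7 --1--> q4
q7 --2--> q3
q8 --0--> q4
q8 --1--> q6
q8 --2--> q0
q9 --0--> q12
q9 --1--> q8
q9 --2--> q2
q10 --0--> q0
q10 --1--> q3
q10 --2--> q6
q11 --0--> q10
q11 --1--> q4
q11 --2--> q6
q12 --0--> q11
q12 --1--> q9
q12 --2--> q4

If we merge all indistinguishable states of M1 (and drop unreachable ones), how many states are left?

8

Start with accepting vs non-accepting: {q0,q6,q9} | {q1,q2,q3,q4,q5,q7,q8,q10,q11,q12}.
Refine {q0,q6,q9} on symbol 0: members go to different blocks, giving {q6,q9} and {q0}.
On input 2, block {q6,q9} splits into {q6} and {q9}.
On input 0, block {q1,q2,q3,q4,q5,q7,q8,q10,q11,q12} splits into {q1,q2,q3,q4,q5,q7,q8,q11,q12} and {q10}.
On input 0, block {q1,q2,q3,q4,q5,q7,q8,q11,q12} splits into {q1,q2,q3,q4,q7,q8,q12} and {q5,q11}.
Split {q1,q2,q3,q4,q7,q8,q12} by δ(·,0) → {q2,q4,q7,q12} and {q1,q3,q8}.
Split {q2,q4,q7,q12} by δ(·,1) → {q2,q7} and {q4,q12}.
Stable partition: {q6} | {q2,q7} | {q0} | {q9} | {q10} | {q5,q11} | {q1,q3,q8} | {q4,q12} — 8 equivalence classes.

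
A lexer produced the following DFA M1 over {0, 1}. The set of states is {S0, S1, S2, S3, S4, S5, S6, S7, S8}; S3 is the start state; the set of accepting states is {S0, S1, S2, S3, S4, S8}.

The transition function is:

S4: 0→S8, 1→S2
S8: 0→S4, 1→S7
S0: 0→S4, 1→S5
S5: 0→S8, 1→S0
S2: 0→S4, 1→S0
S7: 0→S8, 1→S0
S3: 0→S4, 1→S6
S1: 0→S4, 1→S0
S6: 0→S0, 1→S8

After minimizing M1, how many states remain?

4

States {S1} cannot be reached from the start state, so discard them.
Initial partition by acceptance: {S0,S2,S3,S4,S8} | {S5,S6,S7}.
Refine {S0,S2,S3,S4,S8} on symbol 1: members go to different blocks, giving {S0,S3,S8} and {S2,S4}.
On input 0, block {S2,S4} splits into {S2} and {S4}.
No further refinement is possible. Final partition (4 blocks): {S0,S3,S8} | {S5,S6,S7} | {S2} | {S4}.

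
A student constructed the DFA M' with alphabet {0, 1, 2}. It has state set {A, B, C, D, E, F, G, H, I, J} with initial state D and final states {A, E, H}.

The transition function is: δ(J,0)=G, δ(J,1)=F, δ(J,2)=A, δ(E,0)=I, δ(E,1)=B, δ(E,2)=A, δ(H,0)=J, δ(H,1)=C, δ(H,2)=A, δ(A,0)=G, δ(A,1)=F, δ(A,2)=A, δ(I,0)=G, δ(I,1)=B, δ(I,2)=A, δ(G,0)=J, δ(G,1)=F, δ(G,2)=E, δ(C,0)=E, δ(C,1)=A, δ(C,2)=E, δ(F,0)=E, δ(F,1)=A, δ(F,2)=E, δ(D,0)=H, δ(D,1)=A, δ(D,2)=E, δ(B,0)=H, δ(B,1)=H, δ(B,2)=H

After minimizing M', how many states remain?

3

All states are reachable from the start state.
Initial partition by acceptance: {A,E,H} | {B,C,D,F,G,I,J}.
Refine {B,C,D,F,G,I,J} on symbol 0: members go to different blocks, giving {B,C,D,F} and {G,I,J}.
Stable partition: {A,E,H} | {B,C,D,F} | {G,I,J} — 3 equivalence classes.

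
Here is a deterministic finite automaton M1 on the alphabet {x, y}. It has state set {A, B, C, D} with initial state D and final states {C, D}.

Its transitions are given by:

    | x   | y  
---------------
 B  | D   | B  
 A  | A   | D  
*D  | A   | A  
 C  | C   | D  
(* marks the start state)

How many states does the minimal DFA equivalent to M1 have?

2

States {B,C} cannot be reached from the start state, so discard them.
Initial partition by acceptance: {D} | {A}.
The partition is now stable with 2 blocks: {D} | {A}.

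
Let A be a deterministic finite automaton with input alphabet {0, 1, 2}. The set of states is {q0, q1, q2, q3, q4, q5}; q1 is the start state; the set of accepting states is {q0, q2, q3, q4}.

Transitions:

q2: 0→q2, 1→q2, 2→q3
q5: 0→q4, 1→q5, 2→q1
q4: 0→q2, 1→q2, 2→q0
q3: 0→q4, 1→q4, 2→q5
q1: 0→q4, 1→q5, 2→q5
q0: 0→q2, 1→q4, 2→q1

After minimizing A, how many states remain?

3

All states are reachable from the start state.
Start with accepting vs non-accepting: {q0,q2,q3,q4} | {q1,q5}.
Refine {q0,q2,q3,q4} on symbol 2: members go to different blocks, giving {q0,q3} and {q2,q4}.
The partition is now stable with 3 blocks: {q0,q3} | {q1,q5} | {q2,q4}.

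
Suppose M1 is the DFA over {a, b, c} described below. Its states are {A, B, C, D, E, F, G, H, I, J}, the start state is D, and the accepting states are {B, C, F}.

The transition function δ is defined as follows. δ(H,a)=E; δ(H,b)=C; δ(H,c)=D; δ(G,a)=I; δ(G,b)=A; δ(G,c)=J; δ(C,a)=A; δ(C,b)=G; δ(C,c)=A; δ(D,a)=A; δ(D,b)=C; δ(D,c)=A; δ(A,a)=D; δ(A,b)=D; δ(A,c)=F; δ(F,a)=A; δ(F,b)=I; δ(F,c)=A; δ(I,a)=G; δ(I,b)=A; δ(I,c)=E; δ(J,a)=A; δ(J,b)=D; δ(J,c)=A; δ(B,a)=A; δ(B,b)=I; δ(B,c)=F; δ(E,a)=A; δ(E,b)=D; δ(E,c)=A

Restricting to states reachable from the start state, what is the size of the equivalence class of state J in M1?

First remove the unreachable states {B,H}; 8 states remain.
Start with accepting vs non-accepting: {C,F} | {A,D,E,G,I,J}.
Split {A,D,E,G,I,J} by δ(·,b) → {A,E,G,I,J} and {D}.
Split {A,E,G,I,J} by δ(·,a) → {E,G,I,J} and {A}.
Split {E,G,I,J} by δ(·,a) → {E,J} and {G,I}.
The partition is now stable with 5 blocks: {C,F} | {E,J} | {D} | {A} | {G,I}.
State J belongs to the block {E,J}, which has 2 states.

2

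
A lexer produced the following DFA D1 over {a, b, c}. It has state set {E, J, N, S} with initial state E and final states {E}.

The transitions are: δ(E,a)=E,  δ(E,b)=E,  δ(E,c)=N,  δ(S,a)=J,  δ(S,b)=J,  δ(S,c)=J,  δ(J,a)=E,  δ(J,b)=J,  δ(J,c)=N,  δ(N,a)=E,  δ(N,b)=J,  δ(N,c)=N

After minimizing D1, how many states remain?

States {S} cannot be reached from the start state, so discard them.
Initial partition by acceptance: {E} | {J,N}.
The partition is now stable with 2 blocks: {E} | {J,N}.

2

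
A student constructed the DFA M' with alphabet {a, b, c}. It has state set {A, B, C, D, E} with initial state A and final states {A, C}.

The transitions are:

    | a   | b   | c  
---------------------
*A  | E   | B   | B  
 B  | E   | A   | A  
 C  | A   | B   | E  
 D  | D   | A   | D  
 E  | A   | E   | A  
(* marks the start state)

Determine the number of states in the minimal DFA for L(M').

Reachable states from the start: {A,B,E}. Unreachable: {C,D} — drop them.
Start with accepting vs non-accepting: {A} | {B,E}.
Refine {B,E} on symbol a: members go to different blocks, giving {B} and {E}.
No further refinement is possible. Final partition (3 blocks): {A} | {B} | {E}.

3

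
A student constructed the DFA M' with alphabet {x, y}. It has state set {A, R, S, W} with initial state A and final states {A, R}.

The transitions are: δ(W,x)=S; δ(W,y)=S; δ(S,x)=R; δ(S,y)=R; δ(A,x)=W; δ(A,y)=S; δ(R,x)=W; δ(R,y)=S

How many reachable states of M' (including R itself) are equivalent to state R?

2

Every state is reachable, so we keep all 4.
Start with accepting vs non-accepting: {A,R} | {S,W}.
Refine {S,W} on symbol x: members go to different blocks, giving {W} and {S}.
The partition is now stable with 3 blocks: {A,R} | {W} | {S}.
State R belongs to the block {A,R}, which has 2 states.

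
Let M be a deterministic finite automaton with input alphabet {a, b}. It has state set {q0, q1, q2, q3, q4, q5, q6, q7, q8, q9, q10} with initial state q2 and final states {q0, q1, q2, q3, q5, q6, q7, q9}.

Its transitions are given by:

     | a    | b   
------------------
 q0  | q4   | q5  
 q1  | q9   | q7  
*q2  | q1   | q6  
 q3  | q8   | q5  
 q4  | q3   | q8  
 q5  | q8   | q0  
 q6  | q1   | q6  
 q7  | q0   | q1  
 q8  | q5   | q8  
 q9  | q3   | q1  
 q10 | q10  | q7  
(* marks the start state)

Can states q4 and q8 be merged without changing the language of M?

Yes

First remove the unreachable states {q10}; 10 states remain.
P0 = {q0,q1,q2,q3,q5,q6,q7,q9} | {q4,q8}.
Refine {q0,q1,q2,q3,q5,q6,q7,q9} on symbol a: members go to different blocks, giving {q1,q2,q6,q7,q9} and {q0,q3,q5}.
Split {q1,q2,q6,q7,q9} by δ(·,a) → {q1,q2,q6} and {q7,q9}.
On input a, block {q1,q2,q6} splits into {q2,q6} and {q1}.
Stable partition: {q2,q6} | {q4,q8} | {q0,q3,q5} | {q7,q9} | {q1} — 5 equivalence classes.
q4 and q8 lie in the same block of the stable partition, so they are equivalent — no string distinguishes them.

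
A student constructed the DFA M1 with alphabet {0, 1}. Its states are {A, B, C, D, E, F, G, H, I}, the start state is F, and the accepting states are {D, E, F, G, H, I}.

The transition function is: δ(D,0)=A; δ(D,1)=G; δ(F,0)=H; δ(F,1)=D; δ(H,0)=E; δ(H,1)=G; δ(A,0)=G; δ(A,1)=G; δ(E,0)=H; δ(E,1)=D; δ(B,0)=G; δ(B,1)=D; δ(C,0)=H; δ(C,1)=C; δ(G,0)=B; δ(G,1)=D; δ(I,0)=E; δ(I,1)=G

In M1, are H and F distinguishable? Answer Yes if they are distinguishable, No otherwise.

No

Reachable states from the start: {A,B,D,E,F,G,H}. Unreachable: {C,I} — drop them.
P0 = {D,E,F,G,H} | {A,B}.
On input 0, block {D,E,F,G,H} splits into {E,F,H} and {D,G}.
Stable partition: {E,F,H} | {A,B} | {D,G} — 3 equivalence classes.
H and F lie in the same block of the stable partition, so they are equivalent — no string distinguishes them.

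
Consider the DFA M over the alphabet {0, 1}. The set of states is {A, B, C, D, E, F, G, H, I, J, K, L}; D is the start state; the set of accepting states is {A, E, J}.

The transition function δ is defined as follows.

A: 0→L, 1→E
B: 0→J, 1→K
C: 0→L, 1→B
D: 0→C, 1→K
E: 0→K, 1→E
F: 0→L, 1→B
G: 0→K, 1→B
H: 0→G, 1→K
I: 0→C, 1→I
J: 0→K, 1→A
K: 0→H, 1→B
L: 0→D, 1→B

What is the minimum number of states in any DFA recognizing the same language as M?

5

First remove the unreachable states {F,I}; 10 states remain.
P0 = {A,E,J} | {B,C,D,G,H,K,L}.
Split {B,C,D,G,H,K,L} by δ(·,0) → {C,D,G,H,K,L} and {B}.
On input 1, block {C,D,G,H,K,L} splits into {C,G,K,L} and {D,H}.
Refine {C,G,K,L} on symbol 0: members go to different blocks, giving {C,G} and {K,L}.
No further refinement is possible. Final partition (5 blocks): {A,E,J} | {C,G} | {B} | {D,H} | {K,L}.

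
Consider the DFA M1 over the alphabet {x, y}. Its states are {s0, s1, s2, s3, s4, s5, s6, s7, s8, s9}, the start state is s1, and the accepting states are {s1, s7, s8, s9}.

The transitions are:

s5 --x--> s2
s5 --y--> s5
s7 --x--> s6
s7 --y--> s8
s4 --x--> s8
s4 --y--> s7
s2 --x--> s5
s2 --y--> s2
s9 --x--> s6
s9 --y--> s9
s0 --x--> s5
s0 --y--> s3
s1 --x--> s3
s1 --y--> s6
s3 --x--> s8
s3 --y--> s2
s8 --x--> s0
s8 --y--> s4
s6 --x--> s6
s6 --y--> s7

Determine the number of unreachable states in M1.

1

BFS from s1 reaches {s0, s1, s2, s3, s4, s5, s6, s7, s8}; the 1 state(s) s9 are never visited.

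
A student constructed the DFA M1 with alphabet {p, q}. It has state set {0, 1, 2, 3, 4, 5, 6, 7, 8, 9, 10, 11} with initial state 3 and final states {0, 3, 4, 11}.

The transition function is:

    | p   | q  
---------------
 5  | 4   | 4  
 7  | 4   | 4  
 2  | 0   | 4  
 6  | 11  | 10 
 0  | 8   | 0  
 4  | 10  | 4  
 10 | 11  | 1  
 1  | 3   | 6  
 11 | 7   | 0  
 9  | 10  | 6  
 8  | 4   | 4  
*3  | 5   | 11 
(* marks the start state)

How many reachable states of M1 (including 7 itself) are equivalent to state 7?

First remove the unreachable states {2,9}; 10 states remain.
P0 = {0,3,4,11} | {1,5,6,7,8,10}.
Refine {1,5,6,7,8,10} on symbol q: members go to different blocks, giving {1,6,10} and {5,7,8}.
On input p, block {0,3,4,11} splits into {0,3,11} and {4}.
No further refinement is possible. Final partition (4 blocks): {0,3,11} | {1,6,10} | {5,7,8} | {4}.
State 7 belongs to the block {5,7,8}, which has 3 states.

3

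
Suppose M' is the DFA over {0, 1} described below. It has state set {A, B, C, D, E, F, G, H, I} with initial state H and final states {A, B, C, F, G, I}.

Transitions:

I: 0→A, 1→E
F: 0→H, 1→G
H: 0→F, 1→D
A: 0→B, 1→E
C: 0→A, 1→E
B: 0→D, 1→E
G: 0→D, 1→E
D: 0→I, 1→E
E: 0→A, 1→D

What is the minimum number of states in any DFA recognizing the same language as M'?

7

First remove the unreachable states {C}; 8 states remain.
Initial partition by acceptance: {A,B,F,G,I} | {D,E,H}.
Refine {A,B,F,G,I} on symbol 0: members go to different blocks, giving {B,F,G} and {A,I}.
On input 1, block {B,F,G} splits into {B,G} and {F}.
On input 0, block {D,E,H} splits into {D,E} and {H}.
On input 0, block {A,I} splits into {A} and {I}.
Refine {D,E} on symbol 0: members go to different blocks, giving {D} and {E}.
Stable partition: {B,G} | {D} | {A} | {F} | {H} | {I} | {E} — 7 equivalence classes.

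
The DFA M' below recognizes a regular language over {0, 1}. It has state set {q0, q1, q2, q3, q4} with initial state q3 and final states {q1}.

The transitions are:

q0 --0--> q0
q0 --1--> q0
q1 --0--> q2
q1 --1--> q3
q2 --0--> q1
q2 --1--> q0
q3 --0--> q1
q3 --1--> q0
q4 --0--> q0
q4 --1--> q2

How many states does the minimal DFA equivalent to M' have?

Reachable states from the start: {q0,q1,q2,q3}. Unreachable: {q4} — drop them.
Initial partition by acceptance: {q1} | {q0,q2,q3}.
Split {q0,q2,q3} by δ(·,0) → {q2,q3} and {q0}.
The partition is now stable with 3 blocks: {q1} | {q2,q3} | {q0}.

3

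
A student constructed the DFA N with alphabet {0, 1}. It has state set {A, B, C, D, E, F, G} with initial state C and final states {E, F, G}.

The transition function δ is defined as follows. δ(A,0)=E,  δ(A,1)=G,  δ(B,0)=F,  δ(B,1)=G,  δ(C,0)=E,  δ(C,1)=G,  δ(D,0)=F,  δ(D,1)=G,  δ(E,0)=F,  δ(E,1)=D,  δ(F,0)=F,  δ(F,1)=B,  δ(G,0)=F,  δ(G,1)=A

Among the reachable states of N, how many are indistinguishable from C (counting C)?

Initial partition by acceptance: {E,F,G} | {A,B,C,D}.
Stable partition: {E,F,G} | {A,B,C,D} — 2 equivalence classes.
State C belongs to the block {A,B,C,D}, which has 4 states.

4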